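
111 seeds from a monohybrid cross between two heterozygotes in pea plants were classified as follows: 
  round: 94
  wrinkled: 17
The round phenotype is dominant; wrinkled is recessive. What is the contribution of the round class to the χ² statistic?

1.388

For a monohybrid cross between heterozygotes with complete dominance, the expected phenotypic ratio is 3:1.
Total ratio parts = 4. Expected numbers out of 111:
  round: 111 × 3/4 = 83.25
  wrinkled: 111 × 1/4 = 27.75
Contribution of round: (94 − 83.25)² / 83.25 = 1.3881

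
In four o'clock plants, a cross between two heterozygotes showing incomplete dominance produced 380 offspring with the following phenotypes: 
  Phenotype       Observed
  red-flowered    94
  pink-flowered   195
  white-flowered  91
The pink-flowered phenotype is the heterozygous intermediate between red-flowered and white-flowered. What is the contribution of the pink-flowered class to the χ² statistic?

0.132

With incomplete dominance, a heterozygote × heterozygote cross gives a 1:2:1 phenotypic ratio.
Total ratio parts = 4. Expected numbers out of 380:
  red-flowered: 380 × 1/4 = 95
  pink-flowered: 380 × 2/4 = 190
  white-flowered: 380 × 1/4 = 95
Contribution of pink-flowered: (195 − 190)² / 190 = 0.1316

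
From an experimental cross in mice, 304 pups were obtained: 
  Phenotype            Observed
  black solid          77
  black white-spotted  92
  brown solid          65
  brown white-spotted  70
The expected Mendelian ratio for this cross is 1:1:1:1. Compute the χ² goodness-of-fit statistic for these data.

Total ratio parts = 4. Expected numbers out of 304:
  black solid: 304 × 1/4 = 76
  black white-spotted: 304 × 1/4 = 76
  brown solid: 304 × 1/4 = 76
  brown white-spotted: 304 × 1/4 = 76
χ² = Σ (O − E)² / E
  black solid: (77 − 76)² / 76 = 0.0132
  black white-spotted: (92 − 76)² / 76 = 3.3684
  brown solid: (65 − 76)² / 76 = 1.5921
  brown white-spotted: (70 − 76)² / 76 = 0.4737
χ² = 0.0132 + 3.3684 + 1.5921 + 0.4737 = 5.4474 ≈ 5.447

5.447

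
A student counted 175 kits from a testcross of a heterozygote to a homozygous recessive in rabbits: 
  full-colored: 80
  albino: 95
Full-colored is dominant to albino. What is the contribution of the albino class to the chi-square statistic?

A testcross of a heterozygote (Aa × aa) gives a 1:1 phenotypic ratio.
Expected counts for N = 175 under a 1:1 ratio (total parts = 2):
  full-colored: 175 × 1/2 = 87.5
  albino: 175 × 1/2 = 87.5
Contribution of albino: (95 − 87.5)² / 87.5 = 0.6429

0.643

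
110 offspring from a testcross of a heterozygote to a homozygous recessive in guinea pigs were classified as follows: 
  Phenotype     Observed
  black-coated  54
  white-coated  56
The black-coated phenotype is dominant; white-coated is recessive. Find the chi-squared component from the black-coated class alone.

0.018

A testcross of a heterozygote (Aa × aa) gives a 1:1 phenotypic ratio.
The 1:1 ratio has 2 parts, so with N = 110 the expected counts are:
  black-coated: 110 × 1/2 = 55
  white-coated: 110 × 1/2 = 55
Contribution of black-coated: (54 − 55)² / 55 = 0.0182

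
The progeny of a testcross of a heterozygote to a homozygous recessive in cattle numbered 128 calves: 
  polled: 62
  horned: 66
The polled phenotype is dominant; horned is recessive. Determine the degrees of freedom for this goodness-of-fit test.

1

A testcross of a heterozygote (Aa × aa) gives a 1:1 phenotypic ratio.
A goodness-of-fit test with 2 phenotype classes has df = 2 − 1 = 1.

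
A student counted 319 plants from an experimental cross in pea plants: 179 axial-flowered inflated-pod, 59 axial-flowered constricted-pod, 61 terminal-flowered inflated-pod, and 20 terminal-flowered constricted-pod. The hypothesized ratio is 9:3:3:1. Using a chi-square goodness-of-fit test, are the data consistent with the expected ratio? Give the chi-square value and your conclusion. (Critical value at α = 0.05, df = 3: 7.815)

0.036; consistent

Expected counts for N = 319 under a 9:3:3:1 ratio (total parts = 16):
  axial-flowered inflated-pod: 319 × 9/16 = 179.4375
  axial-flowered constricted-pod: 319 × 3/16 = 59.8125
  terminal-flowered inflated-pod: 319 × 3/16 = 59.8125
  terminal-flowered constricted-pod: 319 × 1/16 = 19.9375
χ² = Σ (O − E)² / E
  axial-flowered inflated-pod: (179 − 179.4375)² / 179.4375 = 0.0011
  axial-flowered constricted-pod: (59 − 59.8125)² / 59.8125 = 0.0110
  terminal-flowered inflated-pod: (61 − 59.8125)² / 59.8125 = 0.0236
  terminal-flowered constricted-pod: (20 − 19.9375)² / 19.9375 = 0.0002
χ² = 0.0011 + 0.0110 + 0.0236 + 0.0002 = 0.0359 ≈ 0.036
Degrees of freedom = 4 − 1 = 3; critical value at α = 0.05 is 7.815.
Since 0.036 < 7.815, we fail to reject the null hypothesis — the data are consistent with the 9:3:3:1 ratio.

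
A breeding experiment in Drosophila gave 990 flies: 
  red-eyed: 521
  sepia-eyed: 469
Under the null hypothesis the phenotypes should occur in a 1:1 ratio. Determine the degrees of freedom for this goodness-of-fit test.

A goodness-of-fit test with 2 phenotype classes has df = 2 − 1 = 1.

1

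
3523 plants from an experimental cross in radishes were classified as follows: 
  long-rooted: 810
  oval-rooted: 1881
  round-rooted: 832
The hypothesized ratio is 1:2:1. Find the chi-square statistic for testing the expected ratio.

Expected counts for N = 3523 under a 1:2:1 ratio (total parts = 4):
  long-rooted: 3523 × 1/4 = 880.75
  oval-rooted: 3523 × 2/4 = 1761.5
  round-rooted: 3523 × 1/4 = 880.75
χ² = Σ (O − E)² / E
  long-rooted: (810 − 880.75)² / 880.75 = 5.6833
  oval-rooted: (1881 − 1761.5)² / 1761.5 = 8.1069
  round-rooted: (832 − 880.75)² / 880.75 = 2.6983
χ² = 5.6833 + 8.1069 + 2.6983 = 16.4885 ≈ 16.489

16.489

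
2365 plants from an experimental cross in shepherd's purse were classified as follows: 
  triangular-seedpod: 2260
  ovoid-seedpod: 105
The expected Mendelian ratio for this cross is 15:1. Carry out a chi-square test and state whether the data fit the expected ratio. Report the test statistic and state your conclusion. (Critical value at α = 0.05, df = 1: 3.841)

Under the 15:1 hypothesis (Σ ratio = 16, N = 2365):
  triangular-seedpod: 2365 × 15/16 = 2217.1875
  ovoid-seedpod: 2365 × 1/16 = 147.8125
χ² = Σ (O − E)² / E
  triangular-seedpod: (2260 − 2217.1875)² / 2217.1875 = 0.8267
  ovoid-seedpod: (105 − 147.8125)² / 147.8125 = 12.4002
χ² = 0.8267 + 12.4002 = 13.2269 ≈ 13.227
Degrees of freedom = 2 − 1 = 1; critical value at α = 0.05 is 3.841.
Since 13.227 > 3.841, we reject the null hypothesis — the data do not fit the 15:1 ratio.

13.227; not consistent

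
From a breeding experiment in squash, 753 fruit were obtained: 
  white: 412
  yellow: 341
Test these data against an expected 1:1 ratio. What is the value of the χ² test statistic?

Total ratio parts = 2. Expected numbers out of 753:
  white: 753 × 1/2 = 376.5
  yellow: 753 × 1/2 = 376.5
χ² = Σ (O − E)² / E
  white: (412 − 376.5)² / 376.5 = 3.3473
  yellow: (341 − 376.5)² / 376.5 = 3.3473
χ² = 3.3473 + 3.3473 = 6.6946 ≈ 6.695

6.695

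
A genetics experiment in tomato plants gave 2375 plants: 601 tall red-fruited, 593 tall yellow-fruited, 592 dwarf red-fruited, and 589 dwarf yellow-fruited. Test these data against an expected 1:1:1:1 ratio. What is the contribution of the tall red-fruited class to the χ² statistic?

Total ratio parts = 4. Expected numbers out of 2375:
  tall red-fruited: 2375 × 1/4 = 593.75
  tall yellow-fruited: 2375 × 1/4 = 593.75
  dwarf red-fruited: 2375 × 1/4 = 593.75
  dwarf yellow-fruited: 2375 × 1/4 = 593.75
Contribution of tall red-fruited: (601 − 593.75)² / 593.75 = 0.0885

0.089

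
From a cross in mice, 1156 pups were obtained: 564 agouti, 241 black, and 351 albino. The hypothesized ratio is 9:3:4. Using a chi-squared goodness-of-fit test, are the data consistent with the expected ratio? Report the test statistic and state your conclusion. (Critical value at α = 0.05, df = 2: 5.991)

Total ratio parts = 16. Expected numbers out of 1156:
  agouti: 1156 × 9/16 = 650.25
  black: 1156 × 3/16 = 216.75
  albino: 1156 × 4/16 = 289
χ² = Σ (O − E)² / E
  agouti: (564 − 650.25)² / 650.25 = 11.4403
  black: (241 − 216.75)² / 216.75 = 2.7131
  albino: (351 − 289)² / 289 = 13.3010
χ² = 11.4403 + 2.7131 + 13.3010 = 27.4544 ≈ 27.454
Degrees of freedom = 3 − 1 = 2; critical value at α = 0.05 is 5.991.
Since 27.454 > 5.991, we reject the null hypothesis — the data do not fit the 9:3:4 ratio.

27.454; not consistent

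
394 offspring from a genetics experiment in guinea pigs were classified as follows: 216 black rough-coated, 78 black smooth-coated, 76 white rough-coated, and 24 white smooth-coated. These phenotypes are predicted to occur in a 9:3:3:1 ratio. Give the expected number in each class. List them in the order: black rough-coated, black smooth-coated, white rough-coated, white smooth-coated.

221.625, 73.875, 73.875, 24.625

Total ratio parts = 16. Expected numbers out of 394:
  black rough-coated: 394 × 9/16 = 221.625
  black smooth-coated: 394 × 3/16 = 73.875
  white rough-coated: 394 × 3/16 = 73.875
  white smooth-coated: 394 × 1/16 = 24.625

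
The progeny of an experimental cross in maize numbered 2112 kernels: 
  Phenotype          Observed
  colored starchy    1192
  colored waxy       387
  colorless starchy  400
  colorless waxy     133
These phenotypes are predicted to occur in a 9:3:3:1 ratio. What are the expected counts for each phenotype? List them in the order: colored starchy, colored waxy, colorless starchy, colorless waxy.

Total ratio parts = 16. Expected numbers out of 2112:
  colored starchy: 2112 × 9/16 = 1188
  colored waxy: 2112 × 3/16 = 396
  colorless starchy: 2112 × 3/16 = 396
  colorless waxy: 2112 × 1/16 = 132

1188, 396, 396, 132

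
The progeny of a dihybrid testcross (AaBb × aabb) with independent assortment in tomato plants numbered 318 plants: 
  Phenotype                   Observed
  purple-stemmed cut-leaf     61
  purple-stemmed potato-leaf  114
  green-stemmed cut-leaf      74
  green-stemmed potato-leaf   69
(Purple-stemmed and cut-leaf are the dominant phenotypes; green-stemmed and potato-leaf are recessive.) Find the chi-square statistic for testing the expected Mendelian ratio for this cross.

A dihybrid testcross with independent assortment gives a 1:1:1:1 ratio.
Under the 1:1:1:1 hypothesis (Σ ratio = 4, N = 318):
  purple-stemmed cut-leaf: 318 × 1/4 = 79.5
  purple-stemmed potato-leaf: 318 × 1/4 = 79.5
  green-stemmed cut-leaf: 318 × 1/4 = 79.5
  green-stemmed potato-leaf: 318 × 1/4 = 79.5
χ² = Σ (O − E)² / E
  purple-stemmed cut-leaf: (61 − 79.5)² / 79.5 = 4.3050
  purple-stemmed potato-leaf: (114 − 79.5)² / 79.5 = 14.9717
  green-stemmed cut-leaf: (74 − 79.5)² / 79.5 = 0.3805
  green-stemmed potato-leaf: (69 − 79.5)² / 79.5 = 1.3868
χ² = 4.3050 + 14.9717 + 0.3805 + 1.3868 = 21.044

21.044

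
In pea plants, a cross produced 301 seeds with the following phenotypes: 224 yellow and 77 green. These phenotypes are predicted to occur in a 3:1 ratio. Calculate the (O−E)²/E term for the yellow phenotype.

0.014

Total ratio parts = 4. Expected numbers out of 301:
  yellow: 301 × 3/4 = 225.75
  green: 301 × 1/4 = 75.25
Contribution of yellow: (224 − 225.75)² / 225.75 = 0.0136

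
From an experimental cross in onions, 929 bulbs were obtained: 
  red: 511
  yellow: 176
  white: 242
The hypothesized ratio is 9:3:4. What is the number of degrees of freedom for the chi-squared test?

2

A goodness-of-fit test with 3 phenotype classes has df = 3 − 1 = 2.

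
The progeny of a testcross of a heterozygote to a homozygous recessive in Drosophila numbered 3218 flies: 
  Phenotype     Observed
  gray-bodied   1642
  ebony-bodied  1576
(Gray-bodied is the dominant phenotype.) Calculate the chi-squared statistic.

1.354

A testcross of a heterozygote (Aa × aa) gives a 1:1 phenotypic ratio.
The 1:1 ratio has 2 parts, so with N = 3218 the expected counts are:
  gray-bodied: 3218 × 1/2 = 1609
  ebony-bodied: 3218 × 1/2 = 1609
χ² = Σ (O − E)² / E
  gray-bodied: (1642 − 1609)² / 1609 = 0.6768
  ebony-bodied: (1576 − 1609)² / 1609 = 0.6768
χ² = 0.6768 + 0.6768 = 1.3536 ≈ 1.354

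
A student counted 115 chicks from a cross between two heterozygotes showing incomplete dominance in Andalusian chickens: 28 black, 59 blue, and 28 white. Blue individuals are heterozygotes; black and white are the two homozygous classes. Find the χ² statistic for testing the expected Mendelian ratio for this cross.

With incomplete dominance, a heterozygote × heterozygote cross gives a 1:2:1 phenotypic ratio.
Under the 1:2:1 hypothesis (Σ ratio = 4, N = 115):
  black: 115 × 1/4 = 28.75
  blue: 115 × 2/4 = 57.5
  white: 115 × 1/4 = 28.75
χ² = Σ (O − E)² / E
  black: (28 − 28.75)² / 28.75 = 0.0196
  blue: (59 − 57.5)² / 57.5 = 0.0391
  white: (28 − 28.75)² / 28.75 = 0.0196
χ² = 0.0196 + 0.0391 + 0.0196 = 0.0783 ≈ 0.078

0.078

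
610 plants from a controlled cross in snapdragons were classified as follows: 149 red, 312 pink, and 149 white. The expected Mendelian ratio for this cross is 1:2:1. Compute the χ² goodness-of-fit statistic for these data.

Expected counts for N = 610 under a 1:2:1 ratio (total parts = 4):
  red: 610 × 1/4 = 152.5
  pink: 610 × 2/4 = 305
  white: 610 × 1/4 = 152.5
χ² = Σ (O − E)² / E
  red: (149 − 152.5)² / 152.5 = 0.0803
  pink: (312 − 305)² / 305 = 0.1607
  white: (149 − 152.5)² / 152.5 = 0.0803
χ² = 0.0803 + 0.1607 + 0.0803 = 0.3213 ≈ 0.321

0.321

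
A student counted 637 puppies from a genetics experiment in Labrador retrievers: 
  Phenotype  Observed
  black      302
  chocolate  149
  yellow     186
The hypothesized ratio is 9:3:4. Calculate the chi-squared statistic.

20.661

Expected counts for N = 637 under a 9:3:4 ratio (total parts = 16):
  black: 637 × 9/16 = 358.3125
  chocolate: 637 × 3/16 = 119.4375
  yellow: 637 × 4/16 = 159.25
χ² = Σ (O − E)² / E
  black: (302 − 358.3125)² / 358.3125 = 8.8501
  chocolate: (149 − 119.4375)² / 119.4375 = 7.3171
  yellow: (186 − 159.25)² / 159.25 = 4.4933
χ² = 8.8501 + 7.3171 + 4.4933 = 20.6605 ≈ 20.661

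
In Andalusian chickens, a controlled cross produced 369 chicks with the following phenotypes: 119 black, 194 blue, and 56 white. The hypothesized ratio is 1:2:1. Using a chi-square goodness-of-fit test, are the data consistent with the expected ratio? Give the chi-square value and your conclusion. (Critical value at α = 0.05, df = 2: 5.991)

22.491; not consistent

The 1:2:1 ratio has 4 parts, so with N = 369 the expected counts are:
  black: 369 × 1/4 = 92.25
  blue: 369 × 2/4 = 184.5
  white: 369 × 1/4 = 92.25
χ² = Σ (O − E)² / E
  black: (119 − 92.25)² / 92.25 = 7.7568
  blue: (194 − 184.5)² / 184.5 = 0.4892
  white: (56 − 92.25)² / 92.25 = 14.2446
χ² = 7.7568 + 0.4892 + 14.2446 = 22.4906 ≈ 22.491
Degrees of freedom = 3 − 1 = 2; critical value at α = 0.05 is 5.991.
Since 22.491 > 5.991, we reject the null hypothesis — the data do not fit the 1:2:1 ratio.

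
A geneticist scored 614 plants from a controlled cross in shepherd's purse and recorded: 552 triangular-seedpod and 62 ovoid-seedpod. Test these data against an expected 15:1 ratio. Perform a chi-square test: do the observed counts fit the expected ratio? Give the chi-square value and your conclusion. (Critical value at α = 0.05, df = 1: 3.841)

15.514; not consistent

Under the 15:1 hypothesis (Σ ratio = 16, N = 614):
  triangular-seedpod: 614 × 15/16 = 575.625
  ovoid-seedpod: 614 × 1/16 = 38.375
χ² = Σ (O − E)² / E
  triangular-seedpod: (552 − 575.625)² / 575.625 = 0.9696
  ovoid-seedpod: (62 − 38.375)² / 38.375 = 14.5444
χ² = 0.9696 + 14.5444 = 15.514
Degrees of freedom = 2 − 1 = 1; critical value at α = 0.05 is 3.841.
Since 15.514 > 3.841, we reject the null hypothesis — the data do not fit the 15:1 ratio.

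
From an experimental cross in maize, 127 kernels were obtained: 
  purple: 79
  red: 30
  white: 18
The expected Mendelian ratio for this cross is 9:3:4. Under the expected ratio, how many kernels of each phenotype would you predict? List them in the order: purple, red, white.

Under the 9:3:4 hypothesis (Σ ratio = 16, N = 127):
  purple: 127 × 9/16 = 71.4375
  red: 127 × 3/16 = 23.8125
  white: 127 × 4/16 = 31.75

71.4375, 23.8125, 31.75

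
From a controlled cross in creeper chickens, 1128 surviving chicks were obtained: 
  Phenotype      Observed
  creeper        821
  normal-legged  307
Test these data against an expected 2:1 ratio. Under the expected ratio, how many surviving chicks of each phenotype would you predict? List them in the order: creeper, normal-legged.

752, 376

Under the 2:1 hypothesis (Σ ratio = 3, N = 1128):
  creeper: 1128 × 2/3 = 752
  normal-legged: 1128 × 1/3 = 376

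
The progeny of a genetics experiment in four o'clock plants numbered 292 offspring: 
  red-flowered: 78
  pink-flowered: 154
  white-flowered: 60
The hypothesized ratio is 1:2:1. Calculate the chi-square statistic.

3.096

Total ratio parts = 4. Expected numbers out of 292:
  red-flowered: 292 × 1/4 = 73
  pink-flowered: 292 × 2/4 = 146
  white-flowered: 292 × 1/4 = 73
χ² = Σ (O − E)² / E
  red-flowered: (78 − 73)² / 73 = 0.3425
  pink-flowered: (154 − 146)² / 146 = 0.4384
  white-flowered: (60 − 73)² / 73 = 2.3151
χ² = 0.3425 + 0.4384 + 2.3151 = 3.096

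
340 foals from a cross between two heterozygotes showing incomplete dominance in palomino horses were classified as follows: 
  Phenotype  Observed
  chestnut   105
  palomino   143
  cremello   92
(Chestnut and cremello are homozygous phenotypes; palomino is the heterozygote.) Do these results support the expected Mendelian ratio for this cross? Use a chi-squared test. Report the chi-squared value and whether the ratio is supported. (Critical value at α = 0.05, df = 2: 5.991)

With incomplete dominance, a heterozygote × heterozygote cross gives a 1:2:1 phenotypic ratio.
Total ratio parts = 4. Expected numbers out of 340:
  chestnut: 340 × 1/4 = 85
  palomino: 340 × 2/4 = 170
  cremello: 340 × 1/4 = 85
χ² = Σ (O − E)² / E
  chestnut: (105 − 85)² / 85 = 4.7059
  palomino: (143 − 170)² / 170 = 4.2882
  cremello: (92 − 85)² / 85 = 0.5765
χ² = 4.7059 + 4.2882 + 0.5765 = 9.5706 ≈ 9.571
Degrees of freedom = 3 − 1 = 2; critical value at α = 0.05 is 5.991.
Since 9.571 > 5.991, we reject the null hypothesis — the data do not fit the 1:2:1 ratio.

9.571; not consistent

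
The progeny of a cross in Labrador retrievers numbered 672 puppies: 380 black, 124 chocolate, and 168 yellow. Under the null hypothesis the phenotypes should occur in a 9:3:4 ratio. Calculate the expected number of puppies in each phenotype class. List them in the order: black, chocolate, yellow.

378, 126, 168

The 9:3:4 ratio has 16 parts, so with N = 672 the expected counts are:
  black: 672 × 9/16 = 378
  chocolate: 672 × 3/16 = 126
  yellow: 672 × 4/16 = 168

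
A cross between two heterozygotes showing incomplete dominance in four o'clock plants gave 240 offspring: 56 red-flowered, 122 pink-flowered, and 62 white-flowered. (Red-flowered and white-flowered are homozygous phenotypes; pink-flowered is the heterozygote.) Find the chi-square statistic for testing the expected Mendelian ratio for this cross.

With incomplete dominance, a heterozygote × heterozygote cross gives a 1:2:1 phenotypic ratio.
Expected counts for N = 240 under a 1:2:1 ratio (total parts = 4):
  red-flowered: 240 × 1/4 = 60
  pink-flowered: 240 × 2/4 = 120
  white-flowered: 240 × 1/4 = 60
χ² = Σ (O − E)² / E
  red-flowered: (56 − 60)² / 60 = 0.2667
  pink-flowered: (122 − 120)² / 120 = 0.0333
  white-flowered: (62 − 60)² / 60 = 0.0667
χ² = 0.2667 + 0.0333 + 0.0667 = 0.3667 ≈ 0.367

0.367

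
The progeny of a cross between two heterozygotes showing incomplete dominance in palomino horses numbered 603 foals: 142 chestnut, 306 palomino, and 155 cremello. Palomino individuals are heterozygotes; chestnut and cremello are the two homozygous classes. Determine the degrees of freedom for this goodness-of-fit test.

With incomplete dominance, a heterozygote × heterozygote cross gives a 1:2:1 phenotypic ratio.
A goodness-of-fit test with 3 phenotype classes has df = 3 − 1 = 2.

2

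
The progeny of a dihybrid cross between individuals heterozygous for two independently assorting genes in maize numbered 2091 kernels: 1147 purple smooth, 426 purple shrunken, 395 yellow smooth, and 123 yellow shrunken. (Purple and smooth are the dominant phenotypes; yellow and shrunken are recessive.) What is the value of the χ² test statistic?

A dihybrid F₂ with independent assortment and complete dominance at both loci gives a 9:3:3:1 phenotypic ratio.
The 9:3:3:1 ratio has 16 parts, so with N = 2091 the expected counts are:
  purple smooth: 2091 × 9/16 = 1176.1875
  purple shrunken: 2091 × 3/16 = 392.0625
  yellow smooth: 2091 × 3/16 = 392.0625
  yellow shrunken: 2091 × 1/16 = 130.6875
χ² = Σ (O − E)² / E
  purple smooth: (1147 − 1176.1875)² / 1176.1875 = 0.7243
  purple shrunken: (426 − 392.0625)² / 392.0625 = 2.9377
  yellow smooth: (395 − 392.0625)² / 392.0625 = 0.0220
  yellow shrunken: (123 − 130.6875)² / 130.6875 = 0.4522
χ² = 0.7243 + 2.9377 + 0.0220 + 0.4522 = 4.1362 ≈ 4.136

4.136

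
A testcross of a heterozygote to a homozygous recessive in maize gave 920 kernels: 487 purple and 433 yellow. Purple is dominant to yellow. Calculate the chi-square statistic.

3.170

A testcross of a heterozygote (Aa × aa) gives a 1:1 phenotypic ratio.
The 1:1 ratio has 2 parts, so with N = 920 the expected counts are:
  purple: 920 × 1/2 = 460
  yellow: 920 × 1/2 = 460
χ² = Σ (O − E)² / E
  purple: (487 − 460)² / 460 = 1.5848
  yellow: (433 − 460)² / 460 = 1.5848
χ² = 1.5848 + 1.5848 = 3.1696 ≈ 3.170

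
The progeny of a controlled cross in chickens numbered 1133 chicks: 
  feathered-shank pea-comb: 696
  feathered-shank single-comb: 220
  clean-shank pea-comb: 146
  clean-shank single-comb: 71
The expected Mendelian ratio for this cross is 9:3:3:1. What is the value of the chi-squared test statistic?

Under the 9:3:3:1 hypothesis (Σ ratio = 16, N = 1133):
  feathered-shank pea-comb: 1133 × 9/16 = 637.3125
  feathered-shank single-comb: 1133 × 3/16 = 212.4375
  clean-shank pea-comb: 1133 × 3/16 = 212.4375
  clean-shank single-comb: 1133 × 1/16 = 70.8125
χ² = Σ (O − E)² / E
  feathered-shank pea-comb: (696 − 637.3125)² / 637.3125 = 5.4043
  feathered-shank single-comb: (220 − 212.4375)² / 212.4375 = 0.2692
  clean-shank pea-comb: (146 − 212.4375)² / 212.4375 = 20.7776
  clean-shank single-comb: (71 − 70.8125)² / 70.8125 = 0.0005
χ² = 5.4043 + 0.2692 + 20.7776 + 0.0005 = 26.4516 ≈ 26.452

26.452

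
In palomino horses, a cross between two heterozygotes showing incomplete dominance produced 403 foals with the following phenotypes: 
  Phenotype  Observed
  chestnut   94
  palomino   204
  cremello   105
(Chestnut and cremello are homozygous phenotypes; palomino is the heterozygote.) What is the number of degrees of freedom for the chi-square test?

2

With incomplete dominance, a heterozygote × heterozygote cross gives a 1:2:1 phenotypic ratio.
A goodness-of-fit test with 3 phenotype classes has df = 3 − 1 = 2.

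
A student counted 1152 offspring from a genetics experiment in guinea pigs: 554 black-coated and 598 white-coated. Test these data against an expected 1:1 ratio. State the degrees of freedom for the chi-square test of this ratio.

1

A goodness-of-fit test with 2 phenotype classes has df = 2 − 1 = 1.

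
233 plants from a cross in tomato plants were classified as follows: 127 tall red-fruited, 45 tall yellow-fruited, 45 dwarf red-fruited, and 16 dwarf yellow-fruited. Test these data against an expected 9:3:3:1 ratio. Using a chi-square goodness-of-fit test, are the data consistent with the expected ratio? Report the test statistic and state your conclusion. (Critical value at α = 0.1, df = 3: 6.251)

Expected counts for N = 233 under a 9:3:3:1 ratio (total parts = 16):
  tall red-fruited: 233 × 9/16 = 131.0625
  tall yellow-fruited: 233 × 3/16 = 43.6875
  dwarf red-fruited: 233 × 3/16 = 43.6875
  dwarf yellow-fruited: 233 × 1/16 = 14.5625
χ² = Σ (O − E)² / E
  tall red-fruited: (127 − 131.0625)² / 131.0625 = 0.1259
  tall yellow-fruited: (45 − 43.6875)² / 43.6875 = 0.0394
  dwarf red-fruited: (45 − 43.6875)² / 43.6875 = 0.0394
  dwarf yellow-fruited: (16 − 14.5625)² / 14.5625 = 0.1419
χ² = 0.1259 + 0.0394 + 0.0394 + 0.1419 = 0.3466 ≈ 0.347
Degrees of freedom = 4 − 1 = 3; critical value at α = 0.1 is 6.251.
Since 0.347 < 6.251, we fail to reject the null hypothesis — the data are consistent with the 9:3:3:1 ratio.

0.347; consistent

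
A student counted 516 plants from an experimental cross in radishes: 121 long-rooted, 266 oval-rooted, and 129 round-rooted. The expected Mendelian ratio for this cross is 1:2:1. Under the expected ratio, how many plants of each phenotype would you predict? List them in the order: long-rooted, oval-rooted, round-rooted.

Under the 1:2:1 hypothesis (Σ ratio = 4, N = 516):
  long-rooted: 516 × 1/4 = 129
  oval-rooted: 516 × 2/4 = 258
  round-rooted: 516 × 1/4 = 129

129, 258, 129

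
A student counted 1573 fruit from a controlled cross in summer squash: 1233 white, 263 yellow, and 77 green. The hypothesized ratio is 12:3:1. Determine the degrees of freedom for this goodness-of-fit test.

2

A goodness-of-fit test with 3 phenotype classes has df = 3 − 1 = 2.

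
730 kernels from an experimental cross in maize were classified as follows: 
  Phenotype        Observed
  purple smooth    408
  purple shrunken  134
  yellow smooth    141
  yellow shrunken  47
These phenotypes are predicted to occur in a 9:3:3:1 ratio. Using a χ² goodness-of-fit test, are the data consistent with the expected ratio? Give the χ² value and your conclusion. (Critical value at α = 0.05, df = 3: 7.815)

Expected counts for N = 730 under a 9:3:3:1 ratio (total parts = 16):
  purple smooth: 730 × 9/16 = 410.625
  purple shrunken: 730 × 3/16 = 136.875
  yellow smooth: 730 × 3/16 = 136.875
  yellow shrunken: 730 × 1/16 = 45.625
χ² = Σ (O − E)² / E
  purple smooth: (408 − 410.625)² / 410.625 = 0.0168
  purple shrunken: (134 − 136.875)² / 136.875 = 0.0604
  yellow smooth: (141 − 136.875)² / 136.875 = 0.1243
  yellow shrunken: (47 − 45.625)² / 45.625 = 0.0414
χ² = 0.0168 + 0.0604 + 0.1243 + 0.0414 = 0.2429 ≈ 0.243
Degrees of freedom = 4 − 1 = 3; critical value at α = 0.05 is 7.815.
Since 0.243 < 7.815, we fail to reject the null hypothesis — the data are consistent with the 9:3:3:1 ratio.

0.243; consistent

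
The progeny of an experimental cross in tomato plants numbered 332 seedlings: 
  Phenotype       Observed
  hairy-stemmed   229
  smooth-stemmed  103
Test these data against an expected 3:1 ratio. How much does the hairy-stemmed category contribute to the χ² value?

1.606

The 3:1 ratio has 4 parts, so with N = 332 the expected counts are:
  hairy-stemmed: 332 × 3/4 = 249
  smooth-stemmed: 332 × 1/4 = 83
Contribution of hairy-stemmed: (229 − 249)² / 249 = 1.6064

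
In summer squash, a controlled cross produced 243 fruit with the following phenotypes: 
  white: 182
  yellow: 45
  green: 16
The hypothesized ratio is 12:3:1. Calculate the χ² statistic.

Total ratio parts = 16. Expected numbers out of 243:
  white: 243 × 12/16 = 182.25
  yellow: 243 × 3/16 = 45.5625
  green: 243 × 1/16 = 15.1875
χ² = Σ (O − E)² / E
  white: (182 − 182.25)² / 182.25 = 0.0003
  yellow: (45 − 45.5625)² / 45.5625 = 0.0069
  green: (16 − 15.1875)² / 15.1875 = 0.0435
χ² = 0.0003 + 0.0069 + 0.0435 = 0.0507 ≈ 0.051

0.051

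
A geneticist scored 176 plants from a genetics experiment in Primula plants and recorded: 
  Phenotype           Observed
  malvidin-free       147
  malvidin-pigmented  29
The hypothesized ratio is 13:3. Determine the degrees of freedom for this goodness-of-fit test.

A goodness-of-fit test with 2 phenotype classes has df = 2 − 1 = 1.

1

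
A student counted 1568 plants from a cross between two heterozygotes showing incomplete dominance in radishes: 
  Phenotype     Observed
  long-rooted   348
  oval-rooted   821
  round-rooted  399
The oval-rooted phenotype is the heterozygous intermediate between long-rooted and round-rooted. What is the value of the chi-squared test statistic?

With incomplete dominance, a heterozygote × heterozygote cross gives a 1:2:1 phenotypic ratio.
Under the 1:2:1 hypothesis (Σ ratio = 4, N = 1568):
  long-rooted: 1568 × 1/4 = 392
  oval-rooted: 1568 × 2/4 = 784
  round-rooted: 1568 × 1/4 = 392
χ² = Σ (O − E)² / E
  long-rooted: (348 − 392)² / 392 = 4.9388
  oval-rooted: (821 − 784)² / 784 = 1.7462
  round-rooted: (399 − 392)² / 392 = 0.1250
χ² = 4.9388 + 1.7462 + 0.1250 = 6.810

6.810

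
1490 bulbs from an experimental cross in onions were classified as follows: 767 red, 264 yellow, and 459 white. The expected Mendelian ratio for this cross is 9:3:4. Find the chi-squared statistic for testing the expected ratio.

Expected counts for N = 1490 under a 9:3:4 ratio (total parts = 16):
  red: 1490 × 9/16 = 838.125
  yellow: 1490 × 3/16 = 279.375
  white: 1490 × 4/16 = 372.5
χ² = Σ (O − E)² / E
  red: (767 − 838.125)² / 838.125 = 6.0358
  yellow: (264 − 279.375)² / 279.375 = 0.8461
  white: (459 − 372.5)² / 372.5 = 20.0866
χ² = 6.0358 + 0.8461 + 20.0866 = 26.9685 ≈ 26.969

26.969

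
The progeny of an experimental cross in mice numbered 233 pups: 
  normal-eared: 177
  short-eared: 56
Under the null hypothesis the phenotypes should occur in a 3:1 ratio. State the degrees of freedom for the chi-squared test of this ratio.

1

A goodness-of-fit test with 2 phenotype classes has df = 2 − 1 = 1.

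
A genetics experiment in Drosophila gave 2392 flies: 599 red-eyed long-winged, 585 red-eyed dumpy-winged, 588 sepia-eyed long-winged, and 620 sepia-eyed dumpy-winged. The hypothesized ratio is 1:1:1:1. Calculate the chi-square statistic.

Total ratio parts = 4. Expected numbers out of 2392:
  red-eyed long-winged: 2392 × 1/4 = 598
  red-eyed dumpy-winged: 2392 × 1/4 = 598
  sepia-eyed long-winged: 2392 × 1/4 = 598
  sepia-eyed dumpy-winged: 2392 × 1/4 = 598
χ² = Σ (O − E)² / E
  red-eyed long-winged: (599 − 598)² / 598 = 0.0017
  red-eyed dumpy-winged: (585 − 598)² / 598 = 0.2826
  sepia-eyed long-winged: (588 − 598)² / 598 = 0.1672
  sepia-eyed dumpy-winged: (620 − 598)² / 598 = 0.8094
χ² = 0.0017 + 0.2826 + 0.1672 + 0.8094 = 1.2609 ≈ 1.261

1.261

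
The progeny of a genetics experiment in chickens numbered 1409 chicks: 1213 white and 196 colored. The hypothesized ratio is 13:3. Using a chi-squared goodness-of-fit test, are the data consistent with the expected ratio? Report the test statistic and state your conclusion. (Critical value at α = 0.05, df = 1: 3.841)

Under the 13:3 hypothesis (Σ ratio = 16, N = 1409):
  white: 1409 × 13/16 = 1144.8125
  colored: 1409 × 3/16 = 264.1875
χ² = Σ (O − E)² / E
  white: (1213 − 1144.8125)² / 1144.8125 = 4.0614
  colored: (196 − 264.1875)² / 264.1875 = 17.5994
χ² = 4.0614 + 17.5994 = 21.6608 ≈ 21.661
Degrees of freedom = 2 − 1 = 1; critical value at α = 0.05 is 3.841.
Since 21.661 > 3.841, we reject the null hypothesis — the data do not fit the 13:3 ratio.

21.661; not consistent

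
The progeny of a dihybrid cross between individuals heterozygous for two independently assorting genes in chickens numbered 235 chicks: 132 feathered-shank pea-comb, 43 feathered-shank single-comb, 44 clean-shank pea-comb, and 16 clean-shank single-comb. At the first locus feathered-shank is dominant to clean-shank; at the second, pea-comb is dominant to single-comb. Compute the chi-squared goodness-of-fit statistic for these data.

0.143

A dihybrid F₂ with independent assortment and complete dominance at both loci gives a 9:3:3:1 phenotypic ratio.
Expected counts for N = 235 under a 9:3:3:1 ratio (total parts = 16):
  feathered-shank pea-comb: 235 × 9/16 = 132.1875
  feathered-shank single-comb: 235 × 3/16 = 44.0625
  clean-shank pea-comb: 235 × 3/16 = 44.0625
  clean-shank single-comb: 235 × 1/16 = 14.6875
χ² = Σ (O − E)² / E
  feathered-shank pea-comb: (132 − 132.1875)² / 132.1875 = 0.0003
  feathered-shank single-comb: (43 − 44.0625)² / 44.0625 = 0.0256
  clean-shank pea-comb: (44 − 44.0625)² / 44.0625 = 0.0001
  clean-shank single-comb: (16 − 14.6875)² / 14.6875 = 0.1173
χ² = 0.0003 + 0.0256 + 0.0001 + 0.1173 = 0.1433 ≈ 0.143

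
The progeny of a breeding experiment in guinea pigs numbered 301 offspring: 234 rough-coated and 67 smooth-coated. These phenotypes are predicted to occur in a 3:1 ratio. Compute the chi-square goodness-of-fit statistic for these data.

Under the 3:1 hypothesis (Σ ratio = 4, N = 301):
  rough-coated: 301 × 3/4 = 225.75
  smooth-coated: 301 × 1/4 = 75.25
χ² = Σ (O − E)² / E
  rough-coated: (234 − 225.75)² / 225.75 = 0.3015
  smooth-coated: (67 − 75.25)² / 75.25 = 0.9045
χ² = 0.3015 + 0.9045 = 1.206

1.206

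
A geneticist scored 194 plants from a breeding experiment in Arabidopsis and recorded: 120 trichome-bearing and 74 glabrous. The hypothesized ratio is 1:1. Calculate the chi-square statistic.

Total ratio parts = 2. Expected numbers out of 194:
  trichome-bearing: 194 × 1/2 = 97
  glabrous: 194 × 1/2 = 97
χ² = Σ (O − E)² / E
  trichome-bearing: (120 − 97)² / 97 = 5.4536
  glabrous: (74 − 97)² / 97 = 5.4536
χ² = 5.4536 + 5.4536 = 10.9072 ≈ 10.907

10.907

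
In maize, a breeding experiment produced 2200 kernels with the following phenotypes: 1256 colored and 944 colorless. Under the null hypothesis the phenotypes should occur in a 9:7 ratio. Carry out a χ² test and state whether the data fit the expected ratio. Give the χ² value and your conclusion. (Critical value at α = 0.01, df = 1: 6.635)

0.632; consistent

Total ratio parts = 16. Expected numbers out of 2200:
  colored: 2200 × 9/16 = 1237.5
  colorless: 2200 × 7/16 = 962.5
χ² = Σ (O − E)² / E
  colored: (1256 − 1237.5)² / 1237.5 = 0.2766
  colorless: (944 − 962.5)² / 962.5 = 0.3556
χ² = 0.2766 + 0.3556 = 0.6322 ≈ 0.632
Degrees of freedom = 2 − 1 = 1; critical value at α = 0.01 is 6.635.
Since 0.632 < 6.635, we fail to reject the null hypothesis — the data are consistent with the 9:7 ratio.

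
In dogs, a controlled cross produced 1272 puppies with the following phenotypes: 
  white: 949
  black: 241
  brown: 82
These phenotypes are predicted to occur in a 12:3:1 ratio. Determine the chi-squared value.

0.131

Under the 12:3:1 hypothesis (Σ ratio = 16, N = 1272):
  white: 1272 × 12/16 = 954
  black: 1272 × 3/16 = 238.5
  brown: 1272 × 1/16 = 79.5
χ² = Σ (O − E)² / E
  white: (949 − 954)² / 954 = 0.0262
  black: (241 − 238.5)² / 238.5 = 0.0262
  brown: (82 − 79.5)² / 79.5 = 0.0786
χ² = 0.0262 + 0.0262 + 0.0786 = 0.131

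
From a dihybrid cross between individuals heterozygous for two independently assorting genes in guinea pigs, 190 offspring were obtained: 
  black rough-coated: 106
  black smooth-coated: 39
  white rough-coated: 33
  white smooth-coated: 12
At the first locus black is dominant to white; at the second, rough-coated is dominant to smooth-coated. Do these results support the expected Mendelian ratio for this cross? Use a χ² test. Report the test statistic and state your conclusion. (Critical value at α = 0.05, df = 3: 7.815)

0.522; consistent

A dihybrid F₂ with independent assortment and complete dominance at both loci gives a 9:3:3:1 phenotypic ratio.
The 9:3:3:1 ratio has 16 parts, so with N = 190 the expected counts are:
  black rough-coated: 190 × 9/16 = 106.875
  black smooth-coated: 190 × 3/16 = 35.625
  white rough-coated: 190 × 3/16 = 35.625
  white smooth-coated: 190 × 1/16 = 11.875
χ² = Σ (O − E)² / E
  black rough-coated: (106 − 106.875)² / 106.875 = 0.0072
  black smooth-coated: (39 − 35.625)² / 35.625 = 0.3197
  white rough-coated: (33 − 35.625)² / 35.625 = 0.1934
  white smooth-coated: (12 − 11.875)² / 11.875 = 0.0013
χ² = 0.0072 + 0.3197 + 0.1934 + 0.0013 = 0.5216 ≈ 0.522
Degrees of freedom = 4 − 1 = 3; critical value at α = 0.05 is 7.815.
Since 0.522 < 7.815, we fail to reject the null hypothesis — the data are consistent with the 9:3:3:1 ratio.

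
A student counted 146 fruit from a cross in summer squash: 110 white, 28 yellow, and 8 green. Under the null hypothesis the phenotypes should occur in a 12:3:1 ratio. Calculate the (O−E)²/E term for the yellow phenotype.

Under the 12:3:1 hypothesis (Σ ratio = 16, N = 146):
  white: 146 × 12/16 = 109.5
  yellow: 146 × 3/16 = 27.375
  green: 146 × 1/16 = 9.125
Contribution of yellow: (28 − 27.375)² / 27.375 = 0.0143

0.014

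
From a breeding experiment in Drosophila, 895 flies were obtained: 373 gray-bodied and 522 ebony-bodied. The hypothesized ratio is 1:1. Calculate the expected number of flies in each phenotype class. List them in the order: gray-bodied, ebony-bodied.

The 1:1 ratio has 2 parts, so with N = 895 the expected counts are:
  gray-bodied: 895 × 1/2 = 447.5
  ebony-bodied: 895 × 1/2 = 447.5

447.5, 447.5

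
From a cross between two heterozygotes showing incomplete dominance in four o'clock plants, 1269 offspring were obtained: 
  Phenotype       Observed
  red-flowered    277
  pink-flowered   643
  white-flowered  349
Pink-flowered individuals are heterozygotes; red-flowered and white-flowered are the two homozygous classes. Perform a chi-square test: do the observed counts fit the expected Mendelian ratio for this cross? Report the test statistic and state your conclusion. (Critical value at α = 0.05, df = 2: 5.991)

8.398; not consistent

With incomplete dominance, a heterozygote × heterozygote cross gives a 1:2:1 phenotypic ratio.
Under the 1:2:1 hypothesis (Σ ratio = 4, N = 1269):
  red-flowered: 1269 × 1/4 = 317.25
  pink-flowered: 1269 × 2/4 = 634.5
  white-flowered: 1269 × 1/4 = 317.25
χ² = Σ (O − E)² / E
  red-flowered: (277 − 317.25)² / 317.25 = 5.1066
  pink-flowered: (643 − 634.5)² / 634.5 = 0.1139
  white-flowered: (349 − 317.25)² / 317.25 = 3.1775
χ² = 5.1066 + 0.1139 + 3.1775 = 8.398
Degrees of freedom = 3 − 1 = 2; critical value at α = 0.05 is 5.991.
Since 8.398 > 5.991, we reject the null hypothesis — the data do not fit the 1:2:1 ratio.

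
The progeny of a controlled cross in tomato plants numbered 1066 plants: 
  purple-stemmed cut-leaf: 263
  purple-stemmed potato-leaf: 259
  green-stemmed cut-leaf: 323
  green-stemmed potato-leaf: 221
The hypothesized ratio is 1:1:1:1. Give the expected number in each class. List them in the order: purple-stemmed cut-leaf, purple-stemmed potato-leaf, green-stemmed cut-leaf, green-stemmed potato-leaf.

Total ratio parts = 4. Expected numbers out of 1066:
  purple-stemmed cut-leaf: 1066 × 1/4 = 266.5
  purple-stemmed potato-leaf: 1066 × 1/4 = 266.5
  green-stemmed cut-leaf: 1066 × 1/4 = 266.5
  green-stemmed potato-leaf: 1066 × 1/4 = 266.5

266.5, 266.5, 266.5, 266.5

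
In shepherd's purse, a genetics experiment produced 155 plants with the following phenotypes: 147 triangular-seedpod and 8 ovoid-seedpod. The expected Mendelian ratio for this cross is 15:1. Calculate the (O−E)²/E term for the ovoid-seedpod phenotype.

0.294

The 15:1 ratio has 16 parts, so with N = 155 the expected counts are:
  triangular-seedpod: 155 × 15/16 = 145.3125
  ovoid-seedpod: 155 × 1/16 = 9.6875
Contribution of ovoid-seedpod: (8 − 9.6875)² / 9.6875 = 0.2940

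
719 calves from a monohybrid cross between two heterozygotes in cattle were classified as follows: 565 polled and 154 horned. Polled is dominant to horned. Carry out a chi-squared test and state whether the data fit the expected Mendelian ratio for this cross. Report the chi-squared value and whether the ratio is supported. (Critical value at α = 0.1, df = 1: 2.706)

4.918; not consistent

For a monohybrid cross between heterozygotes with complete dominance, the expected phenotypic ratio is 3:1.
Expected counts for N = 719 under a 3:1 ratio (total parts = 4):
  polled: 719 × 3/4 = 539.25
  horned: 719 × 1/4 = 179.75
χ² = Σ (O − E)² / E
  polled: (565 − 539.25)² / 539.25 = 1.2296
  horned: (154 − 179.75)² / 179.75 = 3.6888
χ² = 1.2296 + 3.6888 = 4.9184 ≈ 4.918
Degrees of freedom = 2 − 1 = 1; critical value at α = 0.1 is 2.706.
Since 4.918 > 2.706, we reject the null hypothesis — the data do not fit the 3:1 ratio.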